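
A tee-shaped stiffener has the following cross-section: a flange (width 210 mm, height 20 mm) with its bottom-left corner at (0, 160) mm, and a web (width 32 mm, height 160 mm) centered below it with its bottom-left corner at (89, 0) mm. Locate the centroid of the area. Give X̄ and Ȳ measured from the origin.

Part | A | x̄ᵢ | ȳᵢ | A·x̄ᵢ | A·ȳᵢ
web | 5120.00 | 105.00 | 80.00 | 537600.00 | 409600.00
flange | 4200.00 | 105.00 | 170.00 | 441000.00 | 714000.00
Σ | 9320.00 |  |  | 978600.00 | 1123600.00
X̄ = 978600.00 / 9320.00 = 105.00 mm
Ȳ = 1123600.00 / 9320.00 = 120.56 mm

X̄ = 105.00 mm, Ȳ = 120.56 mm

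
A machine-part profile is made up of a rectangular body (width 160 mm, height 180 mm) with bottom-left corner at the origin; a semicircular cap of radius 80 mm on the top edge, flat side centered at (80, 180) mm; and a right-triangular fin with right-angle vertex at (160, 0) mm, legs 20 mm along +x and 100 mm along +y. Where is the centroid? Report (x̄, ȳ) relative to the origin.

Part | A | x̄ᵢ | ȳᵢ | A·x̄ᵢ | A·ȳᵢ
rectangular body | 28800.00 | 80.00 | 90.00 | 2304000.00 | 2592000.00
semicircular top | 10053.10 | 80.00 | 213.95 | 804247.72 | 2150890.70
triangular fin | 1000.00 | 166.67 | 33.33 | 166666.67 | 33333.33
Σ | 39853.10 |  |  | 3274914.39 | 4776224.04
x̄ = 3274914.39 / 39853.10 = 82.17 mm
ȳ = 4776224.04 / 39853.10 = 119.85 mm

x̄ = 82.17 mm, ȳ = 119.85 mm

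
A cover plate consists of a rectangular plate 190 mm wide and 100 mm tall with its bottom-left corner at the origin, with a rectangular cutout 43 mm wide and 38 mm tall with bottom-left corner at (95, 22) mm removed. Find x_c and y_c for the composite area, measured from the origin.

Part | A | x̄ᵢ | ȳᵢ | A·x̄ᵢ | A·ȳᵢ
plate | 19000.00 | 95.00 | 50.00 | 1805000.00 | 950000.00
hole | -1634.00 | 116.50 | 41.00 | -190361.00 | -66994.00
Σ | 17366.00 |  |  | 1614639.00 | 883006.00
x_c = 1614639.00 / 17366.00 = 92.98 mm
y_c = 883006.00 / 17366.00 = 50.85 mm

x_c = 92.98 mm, y_c = 50.85 mm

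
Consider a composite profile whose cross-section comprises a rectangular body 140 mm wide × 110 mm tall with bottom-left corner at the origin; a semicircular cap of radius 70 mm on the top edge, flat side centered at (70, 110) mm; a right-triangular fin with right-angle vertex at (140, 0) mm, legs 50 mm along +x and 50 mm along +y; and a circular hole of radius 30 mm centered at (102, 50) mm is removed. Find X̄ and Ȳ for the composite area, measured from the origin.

Part | A | x̄ᵢ | ȳᵢ | A·x̄ᵢ | A·ȳᵢ
rectangular body | 15400.00 | 70.00 | 55.00 | 1078000.00 | 847000.00
semicircular top | 7696.90 | 70.00 | 139.71 | 538783.14 | 1075325.89
triangular fin | 1250.00 | 156.67 | 16.67 | 195833.33 | 20833.33
hole | -2827.43 | 102.00 | 50.00 | -288398.21 | -141371.67
Σ | 21519.47 |  |  | 1524218.27 | 1801787.55
X̄ = 1524218.27 / 21519.47 = 70.83 mm
Ȳ = 1801787.55 / 21519.47 = 83.73 mm

X̄ = 70.83 mm, Ȳ = 83.73 mm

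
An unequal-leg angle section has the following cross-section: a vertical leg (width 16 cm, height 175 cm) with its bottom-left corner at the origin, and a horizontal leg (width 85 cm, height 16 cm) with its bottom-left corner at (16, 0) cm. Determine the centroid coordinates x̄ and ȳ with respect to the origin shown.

x̄ = 24.51 cm, ȳ = 61.51 cm

vertical leg: A = 16 × 175 = 2800.00, centroid at (8.00, 87.50).
horizontal leg: A = 85 × 16 = 1360.00, centroid at (58.50, 8.00).
ΣA = 4160.00 cm²
ΣAx̄ = (2800.00)(8.00) + (1360.00)(58.50) = 101960.00 cm³
ΣAȳ = (2800.00)(87.50) + (1360.00)(8.00) = 255880.00 cm³
x̄ = 101960.00 / 4160.00 = 24.51 cm
ȳ = 255880.00 / 4160.00 = 61.51 cm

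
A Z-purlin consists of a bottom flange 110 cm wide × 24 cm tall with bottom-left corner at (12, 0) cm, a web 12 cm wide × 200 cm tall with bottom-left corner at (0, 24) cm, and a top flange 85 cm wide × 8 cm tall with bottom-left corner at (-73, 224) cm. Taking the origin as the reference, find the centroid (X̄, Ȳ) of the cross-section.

Part | A | x̄ᵢ | ȳᵢ | A·x̄ᵢ | A·ȳᵢ
bottom flange | 2640.00 | 67.00 | 12.00 | 176880.00 | 31680.00
web | 2400.00 | 6.00 | 124.00 | 14400.00 | 297600.00
top flange | 680.00 | -30.50 | 228.00 | -20740.00 | 155040.00
Σ | 5720.00 |  |  | 170540.00 | 484320.00
X̄ = 170540.00 / 5720.00 = 29.81 cm
Ȳ = 484320.00 / 5720.00 = 84.67 cm

X̄ = 29.81 cm, Ȳ = 84.67 cm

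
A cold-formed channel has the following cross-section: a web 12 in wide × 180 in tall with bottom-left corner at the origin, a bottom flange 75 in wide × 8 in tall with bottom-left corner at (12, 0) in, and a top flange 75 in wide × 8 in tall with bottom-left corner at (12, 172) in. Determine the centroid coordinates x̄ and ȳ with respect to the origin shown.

x̄ = 21.54 in, ȳ = 90.00 in

web: A = 12 × 180 = 2160.00, centroid at (6.00, 90.00).
bottom flange: A = 75 × 8 = 600.00, centroid at (49.50, 4.00).
top flange: A = 75 × 8 = 600.00, centroid at (49.50, 176.00).
ΣA = 3360.00 in²
ΣAx̄ = (2160.00)(6.00) + (600.00)(49.50) + (600.00)(49.50) = 72360.00 in³
ΣAȳ = (2160.00)(90.00) + (600.00)(4.00) + (600.00)(176.00) = 302400.00 in³
x̄ = 72360.00 / 3360.00 = 21.54 in
ȳ = 302400.00 / 3360.00 = 90.00 in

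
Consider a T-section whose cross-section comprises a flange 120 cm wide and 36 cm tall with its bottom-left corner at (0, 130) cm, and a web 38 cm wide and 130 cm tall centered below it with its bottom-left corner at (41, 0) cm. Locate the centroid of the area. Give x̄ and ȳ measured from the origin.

web: A = 38 × 130 = 4940.00, centroid at (60.00, 65.00).
flange: A = 120 × 36 = 4320.00, centroid at (60.00, 148.00).
ΣA = 9260.00 cm², ΣAx̄ = 555600.00 cm³, ΣAȳ = 960460.00 cm³.
x̄ = 555600.00/9260.00 = 60.00 cm; ȳ = 960460.00/9260.00 = 103.72 cm.

x̄ = 60.00 cm, ȳ = 103.72 cm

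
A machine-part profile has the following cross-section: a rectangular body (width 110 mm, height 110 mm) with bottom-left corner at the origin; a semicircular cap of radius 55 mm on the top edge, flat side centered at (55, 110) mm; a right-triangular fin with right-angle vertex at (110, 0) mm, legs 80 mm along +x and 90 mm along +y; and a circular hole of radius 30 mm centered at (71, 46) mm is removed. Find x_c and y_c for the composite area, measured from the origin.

rectangular body: A = 110 × 110 = 12100.00, centroid at (55.00, 55.00).
semicircular top: A = ½π·55² = 4751.66, centroid at (55.00, 133.34).
triangular fin: A = ½·80·90 = 3600.00, centroid at (136.67, 30.00).
hole: A = −π·30² = -2827.43, centroid at (71.00, 46.00).
ΣA = 17624.23 mm², ΣAx_c = 1218093.47 mm³, ΣAy_c = 1277037.21 mm³.
x_c = 1218093.47/17624.23 = 69.11 mm; y_c = 1277037.21/17624.23 = 72.46 mm.

x_c = 69.11 mm, y_c = 72.46 mm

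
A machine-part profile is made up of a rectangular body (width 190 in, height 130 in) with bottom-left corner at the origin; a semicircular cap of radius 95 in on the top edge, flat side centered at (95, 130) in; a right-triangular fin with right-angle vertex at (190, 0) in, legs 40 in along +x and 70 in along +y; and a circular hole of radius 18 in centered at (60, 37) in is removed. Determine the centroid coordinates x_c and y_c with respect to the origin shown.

x_c = 99.77 in, y_c = 102.27 in

rectangular body: A = 190 × 130 = 24700.00, centroid at (95.00, 65.00).
semicircular top: A = ½π·95² = 14176.44, centroid at (95.00, 170.32).
triangular fin: A = ½·40·70 = 1400.00, centroid at (203.33, 23.33).
hole: A = −π·18² = -1017.88, centroid at (60.00, 37.00).
ΣA = 39258.56 in²
ΣAx_c = (24700.00)(95.00) + (14176.44)(95.00) + (1400.00)(203.33) + (-1017.88)(60.00) = 3916855.61 in³
ΣAy_c = (24700.00)(65.00) + (14176.44)(170.32) + (1400.00)(23.33) + (-1017.88)(37.00) = 4015025.38 in³
x_c = 3916855.61 / 39258.56 = 99.77 in
y_c = 4015025.38 / 39258.56 = 102.27 in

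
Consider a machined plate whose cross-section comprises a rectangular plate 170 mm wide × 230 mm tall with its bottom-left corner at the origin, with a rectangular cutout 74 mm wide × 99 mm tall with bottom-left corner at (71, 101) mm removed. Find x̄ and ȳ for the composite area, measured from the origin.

plate: A = 170 × 230 = 39100.00, centroid at (85.00, 115.00).
hole: A = −(74 × 99) = -7326.00, centroid at (108.00, 150.50).
ΣA = 31774.00 mm², ΣAx̄ = 2532292.00 mm³, ΣAȳ = 3393937.00 mm³.
x̄ = 2532292.00/31774.00 = 79.70 mm; ȳ = 3393937.00/31774.00 = 106.81 mm.

x̄ = 79.70 mm, ȳ = 106.81 mm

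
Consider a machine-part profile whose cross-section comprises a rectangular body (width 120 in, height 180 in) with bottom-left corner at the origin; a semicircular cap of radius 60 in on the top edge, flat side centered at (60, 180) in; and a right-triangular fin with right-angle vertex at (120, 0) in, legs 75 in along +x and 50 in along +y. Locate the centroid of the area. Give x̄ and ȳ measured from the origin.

rectangular body: A = 120 × 180 = 21600.00, centroid at (60.00, 90.00).
semicircular top: A = ½π·60² = 5654.87, centroid at (60.00, 205.46).
triangular fin: A = ½·75·50 = 1875.00, centroid at (145.00, 16.67).
ΣA = 29129.87 in², ΣAx̄ = 1907167.01 in³, ΣAȳ = 3137126.02 in³.
x̄ = 1907167.01/29129.87 = 65.47 in; ȳ = 3137126.02/29129.87 = 107.69 in.

x̄ = 65.47 in, ȳ = 107.69 in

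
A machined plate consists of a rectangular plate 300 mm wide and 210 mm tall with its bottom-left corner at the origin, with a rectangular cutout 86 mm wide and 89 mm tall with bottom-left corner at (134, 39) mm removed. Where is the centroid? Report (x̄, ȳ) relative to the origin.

Part | A | x̄ᵢ | ȳᵢ | A·x̄ᵢ | A·ȳᵢ
plate | 63000.00 | 150.00 | 105.00 | 9450000.00 | 6615000.00
hole | -7654.00 | 177.00 | 83.50 | -1354758.00 | -639109.00
Σ | 55346.00 |  |  | 8095242.00 | 5975891.00
x̄ = 8095242.00 / 55346.00 = 146.27 mm
ȳ = 5975891.00 / 55346.00 = 107.97 mm

x̄ = 146.27 mm, ȳ = 107.97 mm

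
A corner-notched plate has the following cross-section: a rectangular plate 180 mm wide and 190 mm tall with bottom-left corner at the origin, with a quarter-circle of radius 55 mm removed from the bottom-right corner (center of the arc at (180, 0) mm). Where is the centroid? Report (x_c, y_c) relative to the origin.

Part | A | x̄ᵢ | ȳᵢ | A·x̄ᵢ | A·ȳᵢ
plate | 34200.00 | 90.00 | 95.00 | 3078000.00 | 3249000.00
removed quarter-circle | -2375.83 | 156.66 | 23.34 | -372190.97 | -55458.33
Σ | 31824.17 |  |  | 2705809.03 | 3193541.67
x_c = 2705809.03 / 31824.17 = 85.02 mm
y_c = 3193541.67 / 31824.17 = 100.35 mm

x_c = 85.02 mm, y_c = 100.35 mm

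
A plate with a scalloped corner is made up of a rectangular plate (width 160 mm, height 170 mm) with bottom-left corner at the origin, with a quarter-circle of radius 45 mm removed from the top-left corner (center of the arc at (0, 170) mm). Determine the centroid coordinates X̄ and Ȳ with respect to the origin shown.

X̄ = 83.78 mm, Ȳ = 80.91 mm

plate: A = 160 × 170 = 27200.00, centroid at (80.00, 85.00).
removed quarter-circle: A = −¼π·45² = -1590.43, centroid at (19.10, 150.90).
ΣA = 25609.57 mm²
ΣAX̄ = (27200.00)(80.00) + (-1590.43)(19.10) = 2145625.00 mm³
ΣAȲ = (27200.00)(85.00) + (-1590.43)(150.90) = 2072001.68 mm³
X̄ = 2145625.00 / 25609.57 = 83.78 mm
Ȳ = 2072001.68 / 25609.57 = 80.91 mm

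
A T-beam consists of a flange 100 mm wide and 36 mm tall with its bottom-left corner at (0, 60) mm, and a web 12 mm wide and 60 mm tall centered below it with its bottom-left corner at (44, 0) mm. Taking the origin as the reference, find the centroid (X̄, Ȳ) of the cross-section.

web: A = 12 × 60 = 720.00, centroid at (50.00, 30.00).
flange: A = 100 × 36 = 3600.00, centroid at (50.00, 78.00).
ΣA = 4320.00 mm², ΣAX̄ = 216000.00 mm³, ΣAȲ = 302400.00 mm³.
X̄ = 216000.00/4320.00 = 50.00 mm; Ȳ = 302400.00/4320.00 = 70.00 mm.

X̄ = 50.00 mm, Ȳ = 70.00 mm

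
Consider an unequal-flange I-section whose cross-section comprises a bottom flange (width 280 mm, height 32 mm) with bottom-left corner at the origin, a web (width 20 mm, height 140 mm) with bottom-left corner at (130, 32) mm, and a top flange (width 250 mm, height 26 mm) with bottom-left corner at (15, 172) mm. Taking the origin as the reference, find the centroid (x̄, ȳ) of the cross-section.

x̄ = 140.00 mm, ȳ = 89.35 mm

bottom flange: A = 280 × 32 = 8960.00, centroid at (140.00, 16.00).
web: A = 20 × 140 = 2800.00, centroid at (140.00, 102.00).
top flange: A = 250 × 26 = 6500.00, centroid at (140.00, 185.00).
ΣA = 18260.00 mm²
ΣAx̄ = (8960.00)(140.00) + (2800.00)(140.00) + (6500.00)(140.00) = 2556400.00 mm³
ΣAȳ = (8960.00)(16.00) + (2800.00)(102.00) + (6500.00)(185.00) = 1631460.00 mm³
x̄ = 2556400.00 / 18260.00 = 140.00 mm
ȳ = 1631460.00 / 18260.00 = 89.35 mm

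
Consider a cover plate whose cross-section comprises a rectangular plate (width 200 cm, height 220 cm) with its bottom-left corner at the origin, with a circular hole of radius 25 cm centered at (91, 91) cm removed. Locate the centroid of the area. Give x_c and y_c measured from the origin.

plate: A = 200 × 220 = 44000.00, centroid at (100.00, 110.00).
hole: A = −π·25² = -1963.50, centroid at (91.00, 91.00).
ΣA = 42036.50 cm², ΣAx_c = 4221321.92 cm³, ΣAy_c = 4661321.92 cm³.
x_c = 4221321.92/42036.50 = 100.42 cm; y_c = 4661321.92/42036.50 = 110.89 cm.

x_c = 100.42 cm, y_c = 110.89 cm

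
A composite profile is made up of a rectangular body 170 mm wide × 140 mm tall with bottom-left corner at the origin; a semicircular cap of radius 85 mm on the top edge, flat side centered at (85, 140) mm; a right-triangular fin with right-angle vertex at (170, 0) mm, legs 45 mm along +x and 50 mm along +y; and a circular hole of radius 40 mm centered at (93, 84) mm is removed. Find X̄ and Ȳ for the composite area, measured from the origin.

X̄ = 87.31 mm, Ȳ = 104.35 mm

rectangular body: A = 170 × 140 = 23800.00, centroid at (85.00, 70.00).
semicircular top: A = ½π·85² = 11349.00, centroid at (85.00, 176.08).
triangular fin: A = ½·45·50 = 1125.00, centroid at (185.00, 16.67).
hole: A = −π·40² = -5026.55, centroid at (93.00, 84.00).
ΣA = 31247.46 mm²
ΣAX̄ = (23800.00)(85.00) + (11349.00)(85.00) + (1125.00)(185.00) + (-5026.55)(93.00) = 2728321.31 mm³
ΣAȲ = (23800.00)(70.00) + (11349.00)(176.08) + (1125.00)(16.67) + (-5026.55)(84.00) = 3260797.10 mm³
X̄ = 2728321.31 / 31247.46 = 87.31 mm
Ȳ = 3260797.10 / 31247.46 = 104.35 mm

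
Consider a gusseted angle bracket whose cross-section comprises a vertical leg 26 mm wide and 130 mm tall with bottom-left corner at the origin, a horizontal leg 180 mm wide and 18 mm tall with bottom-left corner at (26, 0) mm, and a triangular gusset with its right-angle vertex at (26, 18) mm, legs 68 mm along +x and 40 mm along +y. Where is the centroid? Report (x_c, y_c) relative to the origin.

x_c = 60.90 mm, y_c = 36.53 mm

vertical leg: A = 26 × 130 = 3380.00, centroid at (13.00, 65.00).
horizontal leg: A = 180 × 18 = 3240.00, centroid at (116.00, 9.00).
gusset: A = ½·68·40 = 1360.00, centroid at (48.67, 31.33).
ΣA = 7980.00 mm²
ΣAx_c = (3380.00)(13.00) + (3240.00)(116.00) + (1360.00)(48.67) = 485966.67 mm³
ΣAy_c = (3380.00)(65.00) + (3240.00)(9.00) + (1360.00)(31.33) = 291473.33 mm³
x_c = 485966.67 / 7980.00 = 60.90 mm
y_c = 291473.33 / 7980.00 = 36.53 mm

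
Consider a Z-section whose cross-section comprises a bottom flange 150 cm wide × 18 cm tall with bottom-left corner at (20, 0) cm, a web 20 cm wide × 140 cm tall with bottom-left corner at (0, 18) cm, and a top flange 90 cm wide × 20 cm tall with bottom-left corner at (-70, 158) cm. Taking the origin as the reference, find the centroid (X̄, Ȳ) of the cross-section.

bottom flange: A = 150 × 18 = 2700.00, centroid at (95.00, 9.00).
web: A = 20 × 140 = 2800.00, centroid at (10.00, 88.00).
top flange: A = 90 × 20 = 1800.00, centroid at (-25.00, 168.00).
ΣA = 7300.00 cm², ΣAX̄ = 239500.00 cm³, ΣAȲ = 573100.00 cm³.
X̄ = 239500.00/7300.00 = 32.81 cm; Ȳ = 573100.00/7300.00 = 78.51 cm.

X̄ = 32.81 cm, Ȳ = 78.51 cm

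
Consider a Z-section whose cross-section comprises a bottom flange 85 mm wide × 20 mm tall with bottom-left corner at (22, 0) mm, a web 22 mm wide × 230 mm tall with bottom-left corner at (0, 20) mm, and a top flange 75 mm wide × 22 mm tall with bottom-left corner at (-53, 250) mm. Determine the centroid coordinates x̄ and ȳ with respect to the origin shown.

x̄ = 16.62 mm, ȳ = 134.45 mm

bottom flange: A = 85 × 20 = 1700.00, centroid at (64.50, 10.00).
web: A = 22 × 230 = 5060.00, centroid at (11.00, 135.00).
top flange: A = 75 × 22 = 1650.00, centroid at (-15.50, 261.00).
ΣA = 8410.00 mm², ΣAx̄ = 139735.00 mm³, ΣAȳ = 1130750.00 mm³.
x̄ = 139735.00/8410.00 = 16.62 mm; ȳ = 1130750.00/8410.00 = 134.45 mm.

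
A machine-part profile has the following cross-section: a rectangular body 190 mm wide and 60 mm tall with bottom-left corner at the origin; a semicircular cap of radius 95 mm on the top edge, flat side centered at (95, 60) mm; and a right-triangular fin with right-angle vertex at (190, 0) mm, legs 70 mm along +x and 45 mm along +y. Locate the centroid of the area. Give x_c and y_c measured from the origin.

x_c = 101.86 mm, y_c = 65.85 mm

Part | A | x̄ᵢ | ȳᵢ | A·x̄ᵢ | A·ȳᵢ
rectangular body | 11400.00 | 95.00 | 30.00 | 1083000.00 | 342000.00
semicircular top | 14176.44 | 95.00 | 100.32 | 1346761.50 | 1422169.54
triangular fin | 1575.00 | 213.33 | 15.00 | 336000.00 | 23625.00
Σ | 27151.44 |  |  | 2765761.50 | 1787794.54
x_c = 2765761.50 / 27151.44 = 101.86 mm
y_c = 1787794.54 / 27151.44 = 65.85 mm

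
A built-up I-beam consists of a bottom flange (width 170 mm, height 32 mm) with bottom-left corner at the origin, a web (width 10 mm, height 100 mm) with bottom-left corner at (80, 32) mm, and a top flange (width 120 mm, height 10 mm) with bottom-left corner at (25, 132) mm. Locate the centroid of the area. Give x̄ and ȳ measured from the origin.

bottom flange: A = 170 × 32 = 5440.00, centroid at (85.00, 16.00).
web: A = 10 × 100 = 1000.00, centroid at (85.00, 82.00).
top flange: A = 120 × 10 = 1200.00, centroid at (85.00, 137.00).
ΣA = 7640.00 mm², ΣAx̄ = 649400.00 mm³, ΣAȳ = 333440.00 mm³.
x̄ = 649400.00/7640.00 = 85.00 mm; ȳ = 333440.00/7640.00 = 43.64 mm.

x̄ = 85.00 mm, ȳ = 43.64 mm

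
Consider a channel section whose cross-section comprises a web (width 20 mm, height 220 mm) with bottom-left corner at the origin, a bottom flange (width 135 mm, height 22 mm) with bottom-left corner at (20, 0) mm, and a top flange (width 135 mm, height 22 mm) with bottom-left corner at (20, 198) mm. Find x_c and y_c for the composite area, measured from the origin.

web: A = 20 × 220 = 4400.00, centroid at (10.00, 110.00).
bottom flange: A = 135 × 22 = 2970.00, centroid at (87.50, 11.00).
top flange: A = 135 × 22 = 2970.00, centroid at (87.50, 209.00).
ΣA = 10340.00 mm²
ΣAx_c = (4400.00)(10.00) + (2970.00)(87.50) + (2970.00)(87.50) = 563750.00 mm³
ΣAy_c = (4400.00)(110.00) + (2970.00)(11.00) + (2970.00)(209.00) = 1137400.00 mm³
x_c = 563750.00 / 10340.00 = 54.52 mm
y_c = 1137400.00 / 10340.00 = 110.00 mm

x_c = 54.52 mm, y_c = 110.00 mm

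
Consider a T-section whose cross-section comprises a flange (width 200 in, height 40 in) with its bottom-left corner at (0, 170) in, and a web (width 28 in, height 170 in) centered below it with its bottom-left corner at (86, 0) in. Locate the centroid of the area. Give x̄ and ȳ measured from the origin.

Part | A | x̄ᵢ | ȳᵢ | A·x̄ᵢ | A·ȳᵢ
web | 4760.00 | 100.00 | 85.00 | 476000.00 | 404600.00
flange | 8000.00 | 100.00 | 190.00 | 800000.00 | 1520000.00
Σ | 12760.00 |  |  | 1276000.00 | 1924600.00
x̄ = 1276000.00 / 12760.00 = 100.00 in
ȳ = 1924600.00 / 12760.00 = 150.83 in

x̄ = 100.00 in, ȳ = 150.83 in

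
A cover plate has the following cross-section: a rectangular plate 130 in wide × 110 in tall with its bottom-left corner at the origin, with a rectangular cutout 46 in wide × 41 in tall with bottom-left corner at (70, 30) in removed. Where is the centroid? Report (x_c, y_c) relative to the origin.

x_c = 60.75 in, y_c = 55.68 in

Part | A | x̄ᵢ | ȳᵢ | A·x̄ᵢ | A·ȳᵢ
plate | 14300.00 | 65.00 | 55.00 | 929500.00 | 786500.00
hole | -1886.00 | 93.00 | 50.50 | -175398.00 | -95243.00
Σ | 12414.00 |  |  | 754102.00 | 691257.00
x_c = 754102.00 / 12414.00 = 60.75 in
y_c = 691257.00 / 12414.00 = 55.68 in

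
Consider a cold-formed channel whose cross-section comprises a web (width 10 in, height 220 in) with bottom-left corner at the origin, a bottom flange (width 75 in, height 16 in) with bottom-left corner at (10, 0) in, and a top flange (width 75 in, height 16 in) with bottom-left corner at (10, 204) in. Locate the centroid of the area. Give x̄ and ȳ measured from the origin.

x̄ = 27.17 in, ȳ = 110.00 in

web: A = 10 × 220 = 2200.00, centroid at (5.00, 110.00).
bottom flange: A = 75 × 16 = 1200.00, centroid at (47.50, 8.00).
top flange: A = 75 × 16 = 1200.00, centroid at (47.50, 212.00).
ΣA = 4600.00 in², ΣAx̄ = 125000.00 in³, ΣAȳ = 506000.00 in³.
x̄ = 125000.00/4600.00 = 27.17 in; ȳ = 506000.00/4600.00 = 110.00 in.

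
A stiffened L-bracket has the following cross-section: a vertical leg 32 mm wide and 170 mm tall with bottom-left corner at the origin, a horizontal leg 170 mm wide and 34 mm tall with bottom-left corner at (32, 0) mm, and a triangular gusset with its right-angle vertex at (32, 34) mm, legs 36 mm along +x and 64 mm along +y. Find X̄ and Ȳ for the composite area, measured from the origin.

vertical leg: A = 32 × 170 = 5440.00, centroid at (16.00, 85.00).
horizontal leg: A = 170 × 34 = 5780.00, centroid at (117.00, 17.00).
gusset: A = ½·36·64 = 1152.00, centroid at (44.00, 55.33).
ΣA = 12372.00 mm²
ΣAX̄ = (5440.00)(16.00) + (5780.00)(117.00) + (1152.00)(44.00) = 813988.00 mm³
ΣAȲ = (5440.00)(85.00) + (5780.00)(17.00) + (1152.00)(55.33) = 624404.00 mm³
X̄ = 813988.00 / 12372.00 = 65.79 mm
Ȳ = 624404.00 / 12372.00 = 50.47 mm

X̄ = 65.79 mm, Ȳ = 50.47 mm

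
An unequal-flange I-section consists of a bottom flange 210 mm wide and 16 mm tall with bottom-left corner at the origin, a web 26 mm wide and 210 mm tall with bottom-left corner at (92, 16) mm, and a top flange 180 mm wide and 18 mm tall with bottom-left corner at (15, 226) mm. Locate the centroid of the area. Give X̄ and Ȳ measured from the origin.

X̄ = 105.00 mm, Ȳ = 120.14 mm

bottom flange: A = 210 × 16 = 3360.00, centroid at (105.00, 8.00).
web: A = 26 × 210 = 5460.00, centroid at (105.00, 121.00).
top flange: A = 180 × 18 = 3240.00, centroid at (105.00, 235.00).
ΣA = 12060.00 mm²
ΣAX̄ = (3360.00)(105.00) + (5460.00)(105.00) + (3240.00)(105.00) = 1266300.00 mm³
ΣAȲ = (3360.00)(8.00) + (5460.00)(121.00) + (3240.00)(235.00) = 1448940.00 mm³
X̄ = 1266300.00 / 12060.00 = 105.00 mm
Ȳ = 1448940.00 / 12060.00 = 120.14 mm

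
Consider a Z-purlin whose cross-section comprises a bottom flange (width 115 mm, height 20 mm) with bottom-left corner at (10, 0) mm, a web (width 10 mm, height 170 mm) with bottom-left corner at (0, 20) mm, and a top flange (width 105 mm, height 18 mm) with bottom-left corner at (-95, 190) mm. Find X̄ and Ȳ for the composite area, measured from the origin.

Part | A | x̄ᵢ | ȳᵢ | A·x̄ᵢ | A·ȳᵢ
bottom flange | 2300.00 | 67.50 | 10.00 | 155250.00 | 23000.00
web | 1700.00 | 5.00 | 105.00 | 8500.00 | 178500.00
top flange | 1890.00 | -42.50 | 199.00 | -80325.00 | 376110.00
Σ | 5890.00 |  |  | 83425.00 | 577610.00
X̄ = 83425.00 / 5890.00 = 14.16 mm
Ȳ = 577610.00 / 5890.00 = 98.07 mm

X̄ = 14.16 mm, Ȳ = 98.07 mm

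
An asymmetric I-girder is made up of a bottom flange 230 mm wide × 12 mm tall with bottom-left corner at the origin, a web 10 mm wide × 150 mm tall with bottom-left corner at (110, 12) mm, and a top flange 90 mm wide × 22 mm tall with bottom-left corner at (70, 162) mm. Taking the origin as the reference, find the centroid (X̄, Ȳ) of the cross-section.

X̄ = 115.00 mm, Ȳ = 78.46 mm

bottom flange: A = 230 × 12 = 2760.00, centroid at (115.00, 6.00).
web: A = 10 × 150 = 1500.00, centroid at (115.00, 87.00).
top flange: A = 90 × 22 = 1980.00, centroid at (115.00, 173.00).
ΣA = 6240.00 mm²
ΣAX̄ = (2760.00)(115.00) + (1500.00)(115.00) + (1980.00)(115.00) = 717600.00 mm³
ΣAȲ = (2760.00)(6.00) + (1500.00)(87.00) + (1980.00)(173.00) = 489600.00 mm³
X̄ = 717600.00 / 6240.00 = 115.00 mm
Ȳ = 489600.00 / 6240.00 = 78.46 mm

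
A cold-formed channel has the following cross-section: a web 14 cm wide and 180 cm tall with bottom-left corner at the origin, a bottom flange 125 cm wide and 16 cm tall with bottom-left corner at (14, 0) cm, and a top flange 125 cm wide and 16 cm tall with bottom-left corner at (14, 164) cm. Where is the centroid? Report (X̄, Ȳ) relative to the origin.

X̄ = 49.64 cm, Ȳ = 90.00 cm

Part | A | x̄ᵢ | ȳᵢ | A·x̄ᵢ | A·ȳᵢ
web | 2520.00 | 7.00 | 90.00 | 17640.00 | 226800.00
bottom flange | 2000.00 | 76.50 | 8.00 | 153000.00 | 16000.00
top flange | 2000.00 | 76.50 | 172.00 | 153000.00 | 344000.00
Σ | 6520.00 |  |  | 323640.00 | 586800.00
X̄ = 323640.00 / 6520.00 = 49.64 cm
Ȳ = 586800.00 / 6520.00 = 90.00 cm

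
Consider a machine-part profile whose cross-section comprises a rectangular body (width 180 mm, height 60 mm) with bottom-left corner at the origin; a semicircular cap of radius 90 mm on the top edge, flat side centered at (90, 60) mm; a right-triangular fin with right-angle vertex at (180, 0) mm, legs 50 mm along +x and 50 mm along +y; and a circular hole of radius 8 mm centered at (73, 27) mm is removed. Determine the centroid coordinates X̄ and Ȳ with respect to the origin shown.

X̄ = 95.57 mm, Ȳ = 64.66 mm

rectangular body: A = 180 × 60 = 10800.00, centroid at (90.00, 30.00).
semicircular top: A = ½π·90² = 12723.45, centroid at (90.00, 98.20).
triangular fin: A = ½·50·50 = 1250.00, centroid at (196.67, 16.67).
hole: A = −π·8² = -201.06, centroid at (73.00, 27.00).
ΣA = 24572.39 mm², ΣAX̄ = 2348266.33 mm³, ΣAȲ = 1588811.68 mm³.
X̄ = 2348266.33/24572.39 = 95.57 mm; Ȳ = 1588811.68/24572.39 = 64.66 mm.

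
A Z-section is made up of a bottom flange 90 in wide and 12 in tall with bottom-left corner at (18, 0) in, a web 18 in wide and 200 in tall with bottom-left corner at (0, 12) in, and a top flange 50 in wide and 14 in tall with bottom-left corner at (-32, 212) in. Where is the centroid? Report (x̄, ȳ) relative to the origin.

x̄ = 17.76 in, ȳ = 104.64 in

bottom flange: A = 90 × 12 = 1080.00, centroid at (63.00, 6.00).
web: A = 18 × 200 = 3600.00, centroid at (9.00, 112.00).
top flange: A = 50 × 14 = 700.00, centroid at (-7.00, 219.00).
ΣA = 5380.00 in²
ΣAx̄ = (1080.00)(63.00) + (3600.00)(9.00) + (700.00)(-7.00) = 95540.00 in³
ΣAȳ = (1080.00)(6.00) + (3600.00)(112.00) + (700.00)(219.00) = 562980.00 in³
x̄ = 95540.00 / 5380.00 = 17.76 in
ȳ = 562980.00 / 5380.00 = 104.64 in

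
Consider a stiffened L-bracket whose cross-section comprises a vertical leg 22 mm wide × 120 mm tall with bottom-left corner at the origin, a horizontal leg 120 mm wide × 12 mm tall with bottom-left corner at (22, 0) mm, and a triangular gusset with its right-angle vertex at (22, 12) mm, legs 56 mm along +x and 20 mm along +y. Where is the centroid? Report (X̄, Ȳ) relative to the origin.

X̄ = 36.61 mm, Ȳ = 38.25 mm

vertical leg: A = 22 × 120 = 2640.00, centroid at (11.00, 60.00).
horizontal leg: A = 120 × 12 = 1440.00, centroid at (82.00, 6.00).
gusset: A = ½·56·20 = 560.00, centroid at (40.67, 18.67).
ΣA = 4640.00 mm², ΣAX̄ = 169893.33 mm³, ΣAȲ = 177493.33 mm³.
X̄ = 169893.33/4640.00 = 36.61 mm; Ȳ = 177493.33/4640.00 = 38.25 mm.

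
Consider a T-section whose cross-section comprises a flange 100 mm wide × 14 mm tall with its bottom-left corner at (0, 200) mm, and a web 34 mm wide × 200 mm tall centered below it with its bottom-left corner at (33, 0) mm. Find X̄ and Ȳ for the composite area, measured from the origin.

X̄ = 50.00 mm, Ȳ = 118.27 mm

web: A = 34 × 200 = 6800.00, centroid at (50.00, 100.00).
flange: A = 100 × 14 = 1400.00, centroid at (50.00, 207.00).
ΣA = 8200.00 mm², ΣAX̄ = 410000.00 mm³, ΣAȲ = 969800.00 mm³.
X̄ = 410000.00/8200.00 = 50.00 mm; Ȳ = 969800.00/8200.00 = 118.27 mm.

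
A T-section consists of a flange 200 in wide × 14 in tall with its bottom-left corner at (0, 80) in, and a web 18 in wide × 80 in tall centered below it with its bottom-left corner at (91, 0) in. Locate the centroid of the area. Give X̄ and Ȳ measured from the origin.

web: A = 18 × 80 = 1440.00, centroid at (100.00, 40.00).
flange: A = 200 × 14 = 2800.00, centroid at (100.00, 87.00).
ΣA = 4240.00 in²
ΣAX̄ = (1440.00)(100.00) + (2800.00)(100.00) = 424000.00 in³
ΣAȲ = (1440.00)(40.00) + (2800.00)(87.00) = 301200.00 in³
X̄ = 424000.00 / 4240.00 = 100.00 in
Ȳ = 301200.00 / 4240.00 = 71.04 in

X̄ = 100.00 in, Ȳ = 71.04 in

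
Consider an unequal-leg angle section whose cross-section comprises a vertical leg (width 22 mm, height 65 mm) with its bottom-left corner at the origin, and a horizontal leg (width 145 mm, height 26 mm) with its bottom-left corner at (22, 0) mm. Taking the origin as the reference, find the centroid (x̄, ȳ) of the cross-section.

x̄ = 71.54 mm, ȳ = 18.36 mm

vertical leg: A = 22 × 65 = 1430.00, centroid at (11.00, 32.50).
horizontal leg: A = 145 × 26 = 3770.00, centroid at (94.50, 13.00).
ΣA = 5200.00 mm², ΣAx̄ = 371995.00 mm³, ΣAȳ = 95485.00 mm³.
x̄ = 371995.00/5200.00 = 71.54 mm; ȳ = 95485.00/5200.00 = 18.36 mm.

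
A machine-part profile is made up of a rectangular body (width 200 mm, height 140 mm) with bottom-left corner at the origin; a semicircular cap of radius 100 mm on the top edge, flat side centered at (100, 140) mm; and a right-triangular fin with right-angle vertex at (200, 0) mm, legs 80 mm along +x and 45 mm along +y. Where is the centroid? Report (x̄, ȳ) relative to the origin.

x̄ = 105.01 mm, ȳ = 106.64 mm

Part | A | x̄ᵢ | ȳᵢ | A·x̄ᵢ | A·ȳᵢ
rectangular body | 28000.00 | 100.00 | 70.00 | 2800000.00 | 1960000.00
semicircular top | 15707.96 | 100.00 | 182.44 | 1570796.33 | 2865781.52
triangular fin | 1800.00 | 226.67 | 15.00 | 408000.00 | 27000.00
Σ | 45507.96 |  |  | 4778796.33 | 4852781.52
x̄ = 4778796.33 / 45507.96 = 105.01 mm
ȳ = 4852781.52 / 45507.96 = 106.64 mm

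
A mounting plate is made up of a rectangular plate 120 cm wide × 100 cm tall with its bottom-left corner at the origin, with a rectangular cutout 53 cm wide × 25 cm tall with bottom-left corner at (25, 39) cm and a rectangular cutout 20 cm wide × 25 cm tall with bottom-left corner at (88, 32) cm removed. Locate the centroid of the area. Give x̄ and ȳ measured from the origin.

plate: A = 120 × 100 = 12000.00, centroid at (60.00, 50.00).
hole 1: A = −(53 × 25) = -1325.00, centroid at (51.50, 51.50).
hole 2: A = −(20 × 25) = -500.00, centroid at (98.00, 44.50).
ΣA = 10175.00 cm²
ΣAx̄ = (12000.00)(60.00) + (-1325.00)(51.50) + (-500.00)(98.00) = 602762.50 cm³
ΣAȳ = (12000.00)(50.00) + (-1325.00)(51.50) + (-500.00)(44.50) = 509512.50 cm³
x̄ = 602762.50 / 10175.00 = 59.24 cm
ȳ = 509512.50 / 10175.00 = 50.07 cm

x̄ = 59.24 cm, ȳ = 50.07 cm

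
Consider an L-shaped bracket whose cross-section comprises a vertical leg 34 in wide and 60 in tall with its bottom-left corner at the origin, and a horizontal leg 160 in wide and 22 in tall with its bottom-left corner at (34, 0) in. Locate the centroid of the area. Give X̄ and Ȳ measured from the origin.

X̄ = 78.41 in, Ȳ = 17.97 in

Part | A | x̄ᵢ | ȳᵢ | A·x̄ᵢ | A·ȳᵢ
vertical leg | 2040.00 | 17.00 | 30.00 | 34680.00 | 61200.00
horizontal leg | 3520.00 | 114.00 | 11.00 | 401280.00 | 38720.00
Σ | 5560.00 |  |  | 435960.00 | 99920.00
X̄ = 435960.00 / 5560.00 = 78.41 in
Ȳ = 99920.00 / 5560.00 = 17.97 in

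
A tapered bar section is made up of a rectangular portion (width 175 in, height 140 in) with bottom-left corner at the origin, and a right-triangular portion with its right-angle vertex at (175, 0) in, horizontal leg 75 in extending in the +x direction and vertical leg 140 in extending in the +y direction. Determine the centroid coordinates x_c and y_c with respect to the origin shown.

rectangular portion: A = 175 × 140 = 24500.00, centroid at (87.50, 70.00).
triangular portion: A = ½·75·140 = 5250.00, centroid at (200.00, 46.67).
ΣA = 29750.00 in², ΣAx_c = 3193750.00 in³, ΣAy_c = 1960000.00 in³.
x_c = 3193750.00/29750.00 = 107.35 in; y_c = 1960000.00/29750.00 = 65.88 in.

x_c = 107.35 in, y_c = 65.88 in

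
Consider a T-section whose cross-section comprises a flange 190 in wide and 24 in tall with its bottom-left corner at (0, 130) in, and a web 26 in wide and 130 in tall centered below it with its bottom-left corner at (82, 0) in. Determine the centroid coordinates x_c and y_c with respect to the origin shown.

web: A = 26 × 130 = 3380.00, centroid at (95.00, 65.00).
flange: A = 190 × 24 = 4560.00, centroid at (95.00, 142.00).
ΣA = 7940.00 in², ΣAx_c = 754300.00 in³, ΣAy_c = 867220.00 in³.
x_c = 754300.00/7940.00 = 95.00 in; y_c = 867220.00/7940.00 = 109.22 in.

x_c = 95.00 in, y_c = 109.22 in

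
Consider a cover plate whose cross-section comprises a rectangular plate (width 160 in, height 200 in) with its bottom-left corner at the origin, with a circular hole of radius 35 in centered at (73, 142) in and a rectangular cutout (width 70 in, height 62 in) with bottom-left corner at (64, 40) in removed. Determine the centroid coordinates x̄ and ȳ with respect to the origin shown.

x̄ = 77.67 in, ȳ = 98.50 in

plate: A = 160 × 200 = 32000.00, centroid at (80.00, 100.00).
hole 1: A = −π·35² = -3848.45, centroid at (73.00, 142.00).
hole 2: A = −(70 × 62) = -4340.00, centroid at (99.00, 71.00).
ΣA = 23811.55 in², ΣAx̄ = 1849403.08 in³, ΣAȳ = 2345379.96 in³.
x̄ = 1849403.08/23811.55 = 77.67 in; ȳ = 2345379.96/23811.55 = 98.50 in.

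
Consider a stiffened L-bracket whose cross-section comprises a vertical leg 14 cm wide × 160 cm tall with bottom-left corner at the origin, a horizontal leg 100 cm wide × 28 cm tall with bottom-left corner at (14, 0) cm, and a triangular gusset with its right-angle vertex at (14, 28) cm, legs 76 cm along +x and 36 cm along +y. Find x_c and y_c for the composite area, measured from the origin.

x_c = 38.81 cm, y_c = 42.62 cm

vertical leg: A = 14 × 160 = 2240.00, centroid at (7.00, 80.00).
horizontal leg: A = 100 × 28 = 2800.00, centroid at (64.00, 14.00).
gusset: A = ½·76·36 = 1368.00, centroid at (39.33, 40.00).
ΣA = 6408.00 cm²
ΣAx_c = (2240.00)(7.00) + (2800.00)(64.00) + (1368.00)(39.33) = 248688.00 cm³
ΣAy_c = (2240.00)(80.00) + (2800.00)(14.00) + (1368.00)(40.00) = 273120.00 cm³
x_c = 248688.00 / 6408.00 = 38.81 cm
y_c = 273120.00 / 6408.00 = 42.62 cm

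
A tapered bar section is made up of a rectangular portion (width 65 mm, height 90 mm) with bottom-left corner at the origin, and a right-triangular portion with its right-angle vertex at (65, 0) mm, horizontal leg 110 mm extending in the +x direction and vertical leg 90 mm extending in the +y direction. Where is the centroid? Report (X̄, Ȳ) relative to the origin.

rectangular portion: A = 65 × 90 = 5850.00, centroid at (32.50, 45.00).
triangular portion: A = ½·110·90 = 4950.00, centroid at (101.67, 30.00).
ΣA = 10800.00 mm²
ΣAX̄ = (5850.00)(32.50) + (4950.00)(101.67) = 693375.00 mm³
ΣAȲ = (5850.00)(45.00) + (4950.00)(30.00) = 411750.00 mm³
X̄ = 693375.00 / 10800.00 = 64.20 mm
Ȳ = 411750.00 / 10800.00 = 38.12 mm

X̄ = 64.20 mm, Ȳ = 38.12 mm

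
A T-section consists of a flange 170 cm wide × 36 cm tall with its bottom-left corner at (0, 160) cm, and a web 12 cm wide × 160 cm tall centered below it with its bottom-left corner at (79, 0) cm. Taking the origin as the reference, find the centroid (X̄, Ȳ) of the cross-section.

Part | A | x̄ᵢ | ȳᵢ | A·x̄ᵢ | A·ȳᵢ
web | 1920.00 | 85.00 | 80.00 | 163200.00 | 153600.00
flange | 6120.00 | 85.00 | 178.00 | 520200.00 | 1089360.00
Σ | 8040.00 |  |  | 683400.00 | 1242960.00
X̄ = 683400.00 / 8040.00 = 85.00 cm
Ȳ = 1242960.00 / 8040.00 = 154.60 cm

X̄ = 85.00 cm, Ȳ = 154.60 cm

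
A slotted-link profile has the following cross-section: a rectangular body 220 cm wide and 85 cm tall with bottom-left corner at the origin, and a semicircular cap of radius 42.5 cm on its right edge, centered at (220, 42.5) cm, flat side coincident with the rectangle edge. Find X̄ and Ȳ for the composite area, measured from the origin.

X̄ = 126.87 cm, Ȳ = 42.50 cm

rectangular body: A = 220 × 85 = 18700.00, centroid at (110.00, 42.50).
semicircular end: A = ½π·42.5² = 2837.25, centroid at (238.04, 42.50).
ΣA = 21537.25 cm²
ΣAX̄ = (18700.00)(110.00) + (2837.25)(238.04) = 2732372.27 cm³
ΣAȲ = (18700.00)(42.50) + (2837.25)(42.50) = 915333.16 cm³
X̄ = 2732372.27 / 21537.25 = 126.87 cm
Ȳ = 915333.16 / 21537.25 = 42.50 cm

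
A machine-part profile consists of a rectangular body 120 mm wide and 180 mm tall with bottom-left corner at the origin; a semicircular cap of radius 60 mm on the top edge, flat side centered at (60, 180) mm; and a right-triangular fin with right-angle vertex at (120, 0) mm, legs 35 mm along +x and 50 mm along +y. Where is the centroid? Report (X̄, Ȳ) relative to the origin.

X̄ = 62.23 mm, Ȳ = 110.93 mm

rectangular body: A = 120 × 180 = 21600.00, centroid at (60.00, 90.00).
semicircular top: A = ½π·60² = 5654.87, centroid at (60.00, 205.46).
triangular fin: A = ½·35·50 = 875.00, centroid at (131.67, 16.67).
ΣA = 28129.87 mm², ΣAX̄ = 1750500.34 mm³, ΣAȲ = 3120459.35 mm³.
X̄ = 1750500.34/28129.87 = 62.23 mm; Ȳ = 3120459.35/28129.87 = 110.93 mm.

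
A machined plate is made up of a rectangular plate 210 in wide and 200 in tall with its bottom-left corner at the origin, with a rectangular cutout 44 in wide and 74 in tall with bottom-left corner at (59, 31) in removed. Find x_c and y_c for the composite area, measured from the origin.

plate: A = 210 × 200 = 42000.00, centroid at (105.00, 100.00).
hole: A = −(44 × 74) = -3256.00, centroid at (81.00, 68.00).
ΣA = 38744.00 in², ΣAx_c = 4146264.00 in³, ΣAy_c = 3978592.00 in³.
x_c = 4146264.00/38744.00 = 107.02 in; y_c = 3978592.00/38744.00 = 102.69 in.

x_c = 107.02 in, y_c = 102.69 in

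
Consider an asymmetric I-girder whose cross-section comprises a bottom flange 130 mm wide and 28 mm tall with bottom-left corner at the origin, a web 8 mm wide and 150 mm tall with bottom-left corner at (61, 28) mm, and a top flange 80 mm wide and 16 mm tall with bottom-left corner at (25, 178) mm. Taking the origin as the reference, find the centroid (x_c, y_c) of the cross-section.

x_c = 65.00 mm, y_c = 67.42 mm

bottom flange: A = 130 × 28 = 3640.00, centroid at (65.00, 14.00).
web: A = 8 × 150 = 1200.00, centroid at (65.00, 103.00).
top flange: A = 80 × 16 = 1280.00, centroid at (65.00, 186.00).
ΣA = 6120.00 mm²
ΣAx_c = (3640.00)(65.00) + (1200.00)(65.00) + (1280.00)(65.00) = 397800.00 mm³
ΣAy_c = (3640.00)(14.00) + (1200.00)(103.00) + (1280.00)(186.00) = 412640.00 mm³
x_c = 397800.00 / 6120.00 = 65.00 mm
y_c = 412640.00 / 6120.00 = 67.42 mm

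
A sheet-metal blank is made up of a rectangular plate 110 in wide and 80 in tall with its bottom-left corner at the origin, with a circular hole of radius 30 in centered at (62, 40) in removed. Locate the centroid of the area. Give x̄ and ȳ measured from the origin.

x̄ = 51.69 in, ȳ = 40.00 in

Part | A | x̄ᵢ | ȳᵢ | A·x̄ᵢ | A·ȳᵢ
plate | 8800.00 | 55.00 | 40.00 | 484000.00 | 352000.00
hole | -2827.43 | 62.00 | 40.00 | -175300.87 | -113097.34
Σ | 5972.57 |  |  | 308699.13 | 238902.66
x̄ = 308699.13 / 5972.57 = 51.69 in
ȳ = 238902.66 / 5972.57 = 40.00 in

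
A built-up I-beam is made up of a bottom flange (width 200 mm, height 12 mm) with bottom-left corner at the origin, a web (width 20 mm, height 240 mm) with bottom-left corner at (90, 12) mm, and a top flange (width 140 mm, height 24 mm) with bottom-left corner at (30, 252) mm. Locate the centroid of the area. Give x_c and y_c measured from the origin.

x_c = 100.00 mm, y_c = 145.36 mm

Part | A | x̄ᵢ | ȳᵢ | A·x̄ᵢ | A·ȳᵢ
bottom flange | 2400.00 | 100.00 | 6.00 | 240000.00 | 14400.00
web | 4800.00 | 100.00 | 132.00 | 480000.00 | 633600.00
top flange | 3360.00 | 100.00 | 264.00 | 336000.00 | 887040.00
Σ | 10560.00 |  |  | 1056000.00 | 1535040.00
x_c = 1056000.00 / 10560.00 = 100.00 mm
y_c = 1535040.00 / 10560.00 = 145.36 mm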